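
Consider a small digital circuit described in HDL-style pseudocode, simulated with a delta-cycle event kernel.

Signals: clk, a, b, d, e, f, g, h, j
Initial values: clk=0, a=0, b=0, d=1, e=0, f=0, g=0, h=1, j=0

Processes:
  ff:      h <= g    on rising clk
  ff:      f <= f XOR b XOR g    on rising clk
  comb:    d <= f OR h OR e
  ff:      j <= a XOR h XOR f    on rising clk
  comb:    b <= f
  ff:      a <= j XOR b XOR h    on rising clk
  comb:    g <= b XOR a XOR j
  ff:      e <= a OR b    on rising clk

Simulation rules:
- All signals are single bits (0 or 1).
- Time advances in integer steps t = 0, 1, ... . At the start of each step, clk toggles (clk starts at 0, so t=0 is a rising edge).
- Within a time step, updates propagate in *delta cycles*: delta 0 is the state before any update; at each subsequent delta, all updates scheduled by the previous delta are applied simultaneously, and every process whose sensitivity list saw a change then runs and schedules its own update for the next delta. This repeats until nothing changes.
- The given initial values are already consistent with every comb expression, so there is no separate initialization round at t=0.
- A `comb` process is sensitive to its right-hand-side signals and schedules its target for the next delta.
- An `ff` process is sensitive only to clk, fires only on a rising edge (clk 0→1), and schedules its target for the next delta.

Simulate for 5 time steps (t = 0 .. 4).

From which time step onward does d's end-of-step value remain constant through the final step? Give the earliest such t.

t0.Δ0 e=0 h=1 g=0 j=0 b=0 clk=0 a=0 d=1 f=0
t0.Δ1 e=0 h=1 g=0 j=0 b=0 clk=1 a=0 d=1 f=0
t0.Δ2 e=0 h=0 g=0 j=1 b=0 clk=1 a=1 d=1 f=0
t0.Δ3 e=0 h=0 g=0 j=1 b=0 clk=1 a=1 d=0 f=0
t1.Δ0 e=0 h=0 g=0 j=1 b=0 clk=1 a=1 d=0 f=0
t1.Δ1 e=0 h=0 g=0 j=1 b=0 clk=0 a=1 d=0 f=0
t2.Δ0 e=0 h=0 g=0 j=1 b=0 clk=0 a=1 d=0 f=0
t2.Δ1 e=0 h=0 g=0 j=1 b=0 clk=1 a=1 d=0 f=0
t2.Δ2 e=1 h=0 g=0 j=1 b=0 clk=1 a=1 d=0 f=0
t2.Δ3 e=1 h=0 g=0 j=1 b=0 clk=1 a=1 d=1 f=0
t3.Δ0 e=1 h=0 g=0 j=1 b=0 clk=1 a=1 d=1 f=0
t3.Δ1 e=1 h=0 g=0 j=1 b=0 clk=0 a=1 d=1 f=0
t4.Δ0 e=1 h=0 g=0 j=1 b=0 clk=0 a=1 d=1 f=0
t4.Δ1 e=1 h=0 g=0 j=1 b=0 clk=1 a=1 d=1 f=0

2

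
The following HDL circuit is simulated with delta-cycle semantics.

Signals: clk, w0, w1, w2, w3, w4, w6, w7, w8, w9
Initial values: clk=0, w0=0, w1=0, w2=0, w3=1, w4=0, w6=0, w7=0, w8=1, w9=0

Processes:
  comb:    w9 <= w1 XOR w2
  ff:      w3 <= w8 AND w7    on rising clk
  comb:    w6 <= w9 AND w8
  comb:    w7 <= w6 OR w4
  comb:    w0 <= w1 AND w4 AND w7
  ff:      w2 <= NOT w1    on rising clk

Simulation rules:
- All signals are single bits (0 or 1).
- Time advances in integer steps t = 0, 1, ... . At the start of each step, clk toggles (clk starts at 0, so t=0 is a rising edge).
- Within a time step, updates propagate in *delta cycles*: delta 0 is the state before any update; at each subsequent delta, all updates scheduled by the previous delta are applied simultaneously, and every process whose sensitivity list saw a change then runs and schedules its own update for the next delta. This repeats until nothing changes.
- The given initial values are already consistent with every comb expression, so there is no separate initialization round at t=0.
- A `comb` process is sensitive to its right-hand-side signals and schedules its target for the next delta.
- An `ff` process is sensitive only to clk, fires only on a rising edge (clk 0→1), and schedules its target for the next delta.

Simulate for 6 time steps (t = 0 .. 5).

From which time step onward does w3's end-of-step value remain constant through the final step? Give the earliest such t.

[bits: w9,w6,w8,w4,w1,w7,w3,w0,w2,clk]
t=0: Δ0=0010001000 Δ1=0010001001 Δ2=0010000011 Δ3=1010000011 Δ4=1110000011 Δ5=1110010011 | 5Δ
t=1: Δ0=1110010011 Δ1=1110010010 | 1Δ
t=2: Δ0=1110010010 Δ1=1110010011 Δ2=1110011011 | 2Δ
t=3: Δ0=1110011011 Δ1=1110011010 | 1Δ
t=4: Δ0=1110011010 Δ1=1110011011 | 1Δ
t=5: Δ0=1110011011 Δ1=1110011010 | 1Δ

2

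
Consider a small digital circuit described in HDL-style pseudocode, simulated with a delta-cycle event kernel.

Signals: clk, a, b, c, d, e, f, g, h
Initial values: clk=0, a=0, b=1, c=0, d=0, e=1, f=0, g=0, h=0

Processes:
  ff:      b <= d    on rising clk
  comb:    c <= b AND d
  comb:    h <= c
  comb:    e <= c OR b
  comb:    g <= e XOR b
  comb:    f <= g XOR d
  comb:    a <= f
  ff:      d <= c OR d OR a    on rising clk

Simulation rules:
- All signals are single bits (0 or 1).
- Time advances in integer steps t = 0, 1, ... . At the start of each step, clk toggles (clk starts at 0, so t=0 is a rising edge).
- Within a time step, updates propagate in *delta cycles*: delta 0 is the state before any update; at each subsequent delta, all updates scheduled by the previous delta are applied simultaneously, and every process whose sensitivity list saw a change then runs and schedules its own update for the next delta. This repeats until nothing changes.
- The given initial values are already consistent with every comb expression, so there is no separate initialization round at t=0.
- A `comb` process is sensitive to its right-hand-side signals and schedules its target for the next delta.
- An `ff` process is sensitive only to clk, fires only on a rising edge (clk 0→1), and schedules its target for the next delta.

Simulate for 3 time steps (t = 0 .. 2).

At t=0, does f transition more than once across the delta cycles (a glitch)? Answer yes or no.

t0.Δ0 clk=0 h=0 b=1 c=0 a=0 e=1 d=0 g=0 f=0
t0.Δ1 clk=1 h=0 b=1 c=0 a=0 e=1 d=0 g=0 f=0
t0.Δ2 clk=1 h=0 b=0 c=0 a=0 e=1 d=0 g=0 f=0
t0.Δ3 clk=1 h=0 b=0 c=0 a=0 e=0 d=0 g=1 f=0
t0.Δ4 clk=1 h=0 b=0 c=0 a=0 e=0 d=0 g=0 f=1
t0.Δ5 clk=1 h=0 b=0 c=0 a=1 e=0 d=0 g=0 f=0
t0.Δ6 clk=1 h=0 b=0 c=0 a=0 e=0 d=0 g=0 f=0
t1.Δ0 clk=1 h=0 b=0 c=0 a=0 e=0 d=0 g=0 f=0
t1.Δ1 clk=0 h=0 b=0 c=0 a=0 e=0 d=0 g=0 f=0
t2.Δ0 clk=0 h=0 b=0 c=0 a=0 e=0 d=0 g=0 f=0
t2.Δ1 clk=1 h=0 b=0 c=0 a=0 e=0 d=0 g=0 f=0

yes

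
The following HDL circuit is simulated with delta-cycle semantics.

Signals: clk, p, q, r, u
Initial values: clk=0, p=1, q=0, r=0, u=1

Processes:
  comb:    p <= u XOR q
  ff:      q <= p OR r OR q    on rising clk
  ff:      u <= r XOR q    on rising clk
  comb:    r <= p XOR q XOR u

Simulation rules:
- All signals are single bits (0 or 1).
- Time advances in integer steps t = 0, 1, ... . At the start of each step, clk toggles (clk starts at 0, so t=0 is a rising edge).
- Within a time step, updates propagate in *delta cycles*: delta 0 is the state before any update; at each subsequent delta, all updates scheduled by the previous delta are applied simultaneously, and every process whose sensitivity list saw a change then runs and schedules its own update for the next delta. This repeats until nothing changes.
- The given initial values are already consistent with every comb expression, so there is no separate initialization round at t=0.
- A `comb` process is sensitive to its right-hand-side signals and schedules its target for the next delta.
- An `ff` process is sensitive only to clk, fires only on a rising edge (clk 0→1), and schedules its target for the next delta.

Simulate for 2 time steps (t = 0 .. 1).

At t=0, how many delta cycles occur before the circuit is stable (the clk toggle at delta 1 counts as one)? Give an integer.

t=0 Δ0: u=1 q=0 clk=0 p=1 r=0
  Δ1: clk:0→1
  Δ2: u:1→0, q:0→1
  (2Δ to stable)
t=1 Δ0: u=0 q=1 clk=1 p=1 r=0
  Δ1: clk:1→0
  (1Δ to stable)

2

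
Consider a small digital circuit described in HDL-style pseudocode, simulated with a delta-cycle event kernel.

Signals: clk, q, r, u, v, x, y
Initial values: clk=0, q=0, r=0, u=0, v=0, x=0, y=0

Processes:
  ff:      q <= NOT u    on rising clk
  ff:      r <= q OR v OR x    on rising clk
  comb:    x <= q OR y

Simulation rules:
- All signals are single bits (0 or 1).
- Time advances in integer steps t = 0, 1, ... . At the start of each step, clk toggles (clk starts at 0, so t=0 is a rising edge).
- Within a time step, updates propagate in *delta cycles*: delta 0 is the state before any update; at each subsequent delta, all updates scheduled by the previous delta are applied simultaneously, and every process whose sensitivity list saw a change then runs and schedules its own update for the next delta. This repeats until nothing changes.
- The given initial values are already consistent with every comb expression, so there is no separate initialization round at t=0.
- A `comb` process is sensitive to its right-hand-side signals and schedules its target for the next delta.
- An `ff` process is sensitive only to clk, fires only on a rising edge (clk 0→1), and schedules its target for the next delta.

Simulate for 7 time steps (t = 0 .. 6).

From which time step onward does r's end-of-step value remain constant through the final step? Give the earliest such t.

2

[bits: y,u,v,q,r,x,clk]
t=0: Δ0=0000000 Δ1=0000001 Δ2=0001001 Δ3=0001011 | 3Δ
t=1: Δ0=0001011 Δ1=0001010 | 1Δ
t=2: Δ0=0001010 Δ1=0001011 Δ2=0001111 | 2Δ
t=3: Δ0=0001111 Δ1=0001110 | 1Δ
t=4: Δ0=0001110 Δ1=0001111 | 1Δ
t=5: Δ0=0001111 Δ1=0001110 | 1Δ
t=6: Δ0=0001110 Δ1=0001111 | 1Δ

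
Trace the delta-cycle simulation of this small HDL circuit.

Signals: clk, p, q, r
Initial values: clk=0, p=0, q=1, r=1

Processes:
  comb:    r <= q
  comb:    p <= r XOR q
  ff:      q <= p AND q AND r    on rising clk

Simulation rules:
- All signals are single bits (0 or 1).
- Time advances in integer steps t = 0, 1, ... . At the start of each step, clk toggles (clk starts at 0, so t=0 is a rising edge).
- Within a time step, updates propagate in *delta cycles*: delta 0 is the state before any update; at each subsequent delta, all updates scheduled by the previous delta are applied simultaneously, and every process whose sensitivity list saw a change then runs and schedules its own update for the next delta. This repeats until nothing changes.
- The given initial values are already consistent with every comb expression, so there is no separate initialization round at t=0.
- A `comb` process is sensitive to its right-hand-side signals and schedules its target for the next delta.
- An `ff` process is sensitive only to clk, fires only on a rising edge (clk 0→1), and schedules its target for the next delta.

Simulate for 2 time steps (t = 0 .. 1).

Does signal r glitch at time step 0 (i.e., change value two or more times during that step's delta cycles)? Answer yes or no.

t=0 Δ0: q=1 p=0 r=1 clk=0
  Δ1: clk:0→1
  Δ2: q:1→0
  Δ3: p:0→1, r:1→0
  Δ4: p:1→0
  (4Δ to stable)
t=1 Δ0: q=0 p=0 r=0 clk=1
  Δ1: clk:1→0
  (1Δ to stable)

no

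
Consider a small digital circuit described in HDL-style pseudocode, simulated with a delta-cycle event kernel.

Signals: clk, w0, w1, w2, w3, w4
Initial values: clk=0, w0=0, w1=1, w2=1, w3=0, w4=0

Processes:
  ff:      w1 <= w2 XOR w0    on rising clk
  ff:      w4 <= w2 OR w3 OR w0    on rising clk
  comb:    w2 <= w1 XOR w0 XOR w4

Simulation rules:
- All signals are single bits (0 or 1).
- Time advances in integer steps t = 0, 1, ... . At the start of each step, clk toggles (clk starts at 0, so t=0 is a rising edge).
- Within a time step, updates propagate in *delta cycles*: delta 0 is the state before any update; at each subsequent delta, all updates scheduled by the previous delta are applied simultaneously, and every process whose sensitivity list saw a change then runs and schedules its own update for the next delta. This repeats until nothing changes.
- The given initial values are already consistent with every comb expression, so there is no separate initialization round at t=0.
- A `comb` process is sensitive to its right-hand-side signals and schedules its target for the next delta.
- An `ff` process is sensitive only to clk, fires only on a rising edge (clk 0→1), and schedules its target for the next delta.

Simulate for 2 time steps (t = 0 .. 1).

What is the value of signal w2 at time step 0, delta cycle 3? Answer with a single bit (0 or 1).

t0.Δ0 w2=1 w3=0 w1=1 w0=0 clk=0 w4=0
t0.Δ1 w2=1 w3=0 w1=1 w0=0 clk=1 w4=0
t0.Δ2 w2=1 w3=0 w1=1 w0=0 clk=1 w4=1
t0.Δ3 w2=0 w3=0 w1=1 w0=0 clk=1 w4=1
t1.Δ0 w2=0 w3=0 w1=1 w0=0 clk=1 w4=1
t1.Δ1 w2=0 w3=0 w1=1 w0=0 clk=0 w4=1

0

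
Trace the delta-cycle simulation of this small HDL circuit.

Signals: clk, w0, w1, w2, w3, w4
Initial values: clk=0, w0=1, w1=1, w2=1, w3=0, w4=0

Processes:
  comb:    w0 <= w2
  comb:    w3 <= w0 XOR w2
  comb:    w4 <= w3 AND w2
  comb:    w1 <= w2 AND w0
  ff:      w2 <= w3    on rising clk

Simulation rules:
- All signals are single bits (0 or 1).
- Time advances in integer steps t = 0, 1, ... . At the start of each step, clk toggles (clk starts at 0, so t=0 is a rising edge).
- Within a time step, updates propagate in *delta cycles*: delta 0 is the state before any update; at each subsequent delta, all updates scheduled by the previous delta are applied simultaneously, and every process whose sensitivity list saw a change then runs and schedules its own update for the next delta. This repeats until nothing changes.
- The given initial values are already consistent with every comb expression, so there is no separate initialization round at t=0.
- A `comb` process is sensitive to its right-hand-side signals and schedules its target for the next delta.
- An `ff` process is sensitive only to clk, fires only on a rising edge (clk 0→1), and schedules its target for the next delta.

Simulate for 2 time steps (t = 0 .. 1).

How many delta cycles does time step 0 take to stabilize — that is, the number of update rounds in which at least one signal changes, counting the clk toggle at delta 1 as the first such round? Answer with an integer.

[bits: w4,w1,clk,w3,w0,w2]
t=0: Δ0=010011 Δ1=011011 Δ2=011010 Δ3=001100 Δ4=001000 | 4Δ
t=1: Δ0=001000 Δ1=000000 | 1Δ

4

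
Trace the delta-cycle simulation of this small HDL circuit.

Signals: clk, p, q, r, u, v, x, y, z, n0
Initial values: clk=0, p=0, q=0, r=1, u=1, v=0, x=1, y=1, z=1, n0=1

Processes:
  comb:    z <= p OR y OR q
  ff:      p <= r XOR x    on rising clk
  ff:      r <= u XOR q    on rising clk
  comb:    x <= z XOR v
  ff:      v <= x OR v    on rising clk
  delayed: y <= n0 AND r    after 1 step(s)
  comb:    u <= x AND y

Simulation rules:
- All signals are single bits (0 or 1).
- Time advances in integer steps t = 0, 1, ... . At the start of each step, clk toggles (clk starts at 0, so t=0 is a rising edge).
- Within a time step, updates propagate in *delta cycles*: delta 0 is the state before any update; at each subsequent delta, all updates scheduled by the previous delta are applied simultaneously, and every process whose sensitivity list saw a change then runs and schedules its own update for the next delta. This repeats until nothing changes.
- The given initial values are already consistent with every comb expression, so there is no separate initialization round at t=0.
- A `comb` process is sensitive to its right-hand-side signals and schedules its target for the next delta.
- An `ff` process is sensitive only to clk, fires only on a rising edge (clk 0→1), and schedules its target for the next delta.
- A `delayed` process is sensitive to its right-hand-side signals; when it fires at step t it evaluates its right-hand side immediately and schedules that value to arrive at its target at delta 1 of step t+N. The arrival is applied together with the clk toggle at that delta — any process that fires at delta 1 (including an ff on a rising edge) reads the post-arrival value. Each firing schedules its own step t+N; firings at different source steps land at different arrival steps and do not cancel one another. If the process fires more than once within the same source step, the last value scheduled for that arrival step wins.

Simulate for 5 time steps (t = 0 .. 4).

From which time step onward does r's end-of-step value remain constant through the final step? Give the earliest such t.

[bits: q,x,y,p,r,u,clk,z,n0,v]
t=0: Δ0=0110110110 Δ1=0110111110 Δ2=0110111111 Δ3=0010111111 Δ4=0010101111 | 4Δ
t=1: Δ0=0010101111 Δ1=0010100111 | 1Δ
t=2: Δ0=0010100111 Δ1=0010101111 Δ2=0011001111 | 2Δ
t=3: Δ0=0011001111 Δ1=0001000111 | 1Δ
t=4: Δ0=0001000111 Δ1=0001001111 Δ2=0000001111 Δ3=0000001011 Δ4=0100001011 | 4Δ

2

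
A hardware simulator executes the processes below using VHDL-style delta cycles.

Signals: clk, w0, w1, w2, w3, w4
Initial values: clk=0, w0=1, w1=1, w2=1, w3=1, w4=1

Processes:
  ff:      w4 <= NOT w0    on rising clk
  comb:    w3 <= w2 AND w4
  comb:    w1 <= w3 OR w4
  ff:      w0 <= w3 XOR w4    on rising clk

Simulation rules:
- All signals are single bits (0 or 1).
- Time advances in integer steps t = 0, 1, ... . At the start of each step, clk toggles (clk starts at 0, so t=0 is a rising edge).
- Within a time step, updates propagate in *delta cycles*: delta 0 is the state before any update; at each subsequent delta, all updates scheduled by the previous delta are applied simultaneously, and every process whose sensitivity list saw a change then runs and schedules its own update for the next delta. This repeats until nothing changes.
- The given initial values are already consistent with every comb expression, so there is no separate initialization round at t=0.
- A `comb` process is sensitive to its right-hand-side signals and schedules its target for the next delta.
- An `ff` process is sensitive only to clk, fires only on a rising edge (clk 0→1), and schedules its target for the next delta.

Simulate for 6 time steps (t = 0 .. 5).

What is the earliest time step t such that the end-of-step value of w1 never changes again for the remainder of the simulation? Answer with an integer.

2

t=0 Δ0: w2=1 clk=0 w3=1 w4=1 w0=1 w1=1
  Δ1: clk:0→1
  Δ2: w4:1→0, w0:1→0
  Δ3: w3:1→0
  Δ4: w1:1→0
  (4Δ to stable)
t=1 Δ0: w2=1 clk=1 w3=0 w4=0 w0=0 w1=0
  Δ1: clk:1→0
  (1Δ to stable)
t=2 Δ0: w2=1 clk=0 w3=0 w4=0 w0=0 w1=0
  Δ1: clk:0→1
  Δ2: w4:0→1
  Δ3: w3:0→1, w1:0→1
  (3Δ to stable)
t=3 Δ0: w2=1 clk=1 w3=1 w4=1 w0=0 w1=1
  Δ1: clk:1→0
  (1Δ to stable)
t=4 Δ0: w2=1 clk=0 w3=1 w4=1 w0=0 w1=1
  Δ1: clk:0→1
  (1Δ to stable)
t=5 Δ0: w2=1 clk=1 w3=1 w4=1 w0=0 w1=1
  Δ1: clk:1→0
  (1Δ to stable)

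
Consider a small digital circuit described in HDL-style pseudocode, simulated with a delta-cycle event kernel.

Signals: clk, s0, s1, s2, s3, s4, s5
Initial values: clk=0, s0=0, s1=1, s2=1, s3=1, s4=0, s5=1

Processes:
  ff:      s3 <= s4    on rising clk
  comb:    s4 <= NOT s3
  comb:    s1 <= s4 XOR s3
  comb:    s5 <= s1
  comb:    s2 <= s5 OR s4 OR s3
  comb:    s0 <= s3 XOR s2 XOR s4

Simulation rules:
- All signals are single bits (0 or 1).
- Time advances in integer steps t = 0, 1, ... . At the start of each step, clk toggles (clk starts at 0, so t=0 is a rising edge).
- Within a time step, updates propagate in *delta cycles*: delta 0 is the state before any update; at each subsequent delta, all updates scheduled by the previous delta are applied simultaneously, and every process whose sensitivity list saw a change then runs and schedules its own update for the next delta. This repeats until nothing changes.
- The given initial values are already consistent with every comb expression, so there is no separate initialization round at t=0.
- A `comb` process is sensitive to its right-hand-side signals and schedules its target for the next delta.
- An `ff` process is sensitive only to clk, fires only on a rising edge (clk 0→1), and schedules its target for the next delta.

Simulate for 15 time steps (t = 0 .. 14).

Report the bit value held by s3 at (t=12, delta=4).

0

t=0 Δ0: clk=0 s1=1 s3=1 s4=0 s5=1 s2=1 s0=0
  Δ1: clk:0→1
  Δ2: s3:1→0
  Δ3: s1:1→0, s4:0→1, s0:0→1
  Δ4: s1:0→1, s5:1→0, s0:1→0
  Δ5: s5:0→1
  (5Δ to stable)
t=1 Δ0: clk=1 s1=1 s3=0 s4=1 s5=1 s2=1 s0=0
  Δ1: clk:1→0
  (1Δ to stable)
t=2 Δ0: clk=0 s1=1 s3=0 s4=1 s5=1 s2=1 s0=0
  Δ1: clk:0→1
  Δ2: s3:0→1
  Δ3: s1:1→0, s4:1→0, s0:0→1
  Δ4: s1:0→1, s5:1→0, s0:1→0
  Δ5: s5:0→1
  (5Δ to stable)
t=3 Δ0: clk=1 s1=1 s3=1 s4=0 s5=1 s2=1 s0=0
  Δ1: clk:1→0
  (1Δ to stable)
t=4 Δ0: clk=0 s1=1 s3=1 s4=0 s5=1 s2=1 s0=0
  Δ1: clk:0→1
  Δ2: s3:1→0
  Δ3: s1:1→0, s4:0→1, s0:0→1
  Δ4: s1:0→1, s5:1→0, s0:1→0
  Δ5: s5:0→1
  (5Δ to stable)
t=5 Δ0: clk=1 s1=1 s3=0 s4=1 s5=1 s2=1 s0=0
  Δ1: clk:1→0
  (1Δ to stable)
t=6 Δ0: clk=0 s1=1 s3=0 s4=1 s5=1 s2=1 s0=0
  Δ1: clk:0→1
  Δ2: s3:0→1
  Δ3: s1:1→0, s4:1→0, s0:0→1
  Δ4: s1:0→1, s5:1→0, s0:1→0
  Δ5: s5:0→1
  (5Δ to stable)
t=7 Δ0: clk=1 s1=1 s3=1 s4=0 s5=1 s2=1 s0=0
  Δ1: clk:1→0
  (1Δ to stable)
t=8 Δ0: clk=0 s1=1 s3=1 s4=0 s5=1 s2=1 s0=0
  Δ1: clk:0→1
  Δ2: s3:1→0
  Δ3: s1:1→0, s4:0→1, s0:0→1
  Δ4: s1:0→1, s5:1→0, s0:1→0
  Δ5: s5:0→1
  (5Δ to stable)
t=9 Δ0: clk=1 s1=1 s3=0 s4=1 s5=1 s2=1 s0=0
  Δ1: clk:1→0
  (1Δ to stable)
t=10 Δ0: clk=0 s1=1 s3=0 s4=1 s5=1 s2=1 s0=0
  Δ1: clk:0→1
  Δ2: s3:0→1
  Δ3: s1:1→0, s4:1→0, s0:0→1
  Δ4: s1:0→1, s5:1→0, s0:1→0
  Δ5: s5:0→1
  (5Δ to stable)
t=11 Δ0: clk=1 s1=1 s3=1 s4=0 s5=1 s2=1 s0=0
  Δ1: clk:1→0
  (1Δ to stable)
t=12 Δ0: clk=0 s1=1 s3=1 s4=0 s5=1 s2=1 s0=0
  Δ1: clk:0→1
  Δ2: s3:1→0
  Δ3: s1:1→0, s4:0→1, s0:0→1
  Δ4: s1:0→1, s5:1→0, s0:1→0
  Δ5: s5:0→1
  (5Δ to stable)
t=13 Δ0: clk=1 s1=1 s3=0 s4=1 s5=1 s2=1 s0=0
  Δ1: clk:1→0
  (1Δ to stable)
t=14 Δ0: clk=0 s1=1 s3=0 s4=1 s5=1 s2=1 s0=0
  Δ1: clk:0→1
  Δ2: s3:0→1
  Δ3: s1:1→0, s4:1→0, s0:0→1
  Δ4: s1:0→1, s5:1→0, s0:1→0
  Δ5: s5:0→1
  (5Δ to stable)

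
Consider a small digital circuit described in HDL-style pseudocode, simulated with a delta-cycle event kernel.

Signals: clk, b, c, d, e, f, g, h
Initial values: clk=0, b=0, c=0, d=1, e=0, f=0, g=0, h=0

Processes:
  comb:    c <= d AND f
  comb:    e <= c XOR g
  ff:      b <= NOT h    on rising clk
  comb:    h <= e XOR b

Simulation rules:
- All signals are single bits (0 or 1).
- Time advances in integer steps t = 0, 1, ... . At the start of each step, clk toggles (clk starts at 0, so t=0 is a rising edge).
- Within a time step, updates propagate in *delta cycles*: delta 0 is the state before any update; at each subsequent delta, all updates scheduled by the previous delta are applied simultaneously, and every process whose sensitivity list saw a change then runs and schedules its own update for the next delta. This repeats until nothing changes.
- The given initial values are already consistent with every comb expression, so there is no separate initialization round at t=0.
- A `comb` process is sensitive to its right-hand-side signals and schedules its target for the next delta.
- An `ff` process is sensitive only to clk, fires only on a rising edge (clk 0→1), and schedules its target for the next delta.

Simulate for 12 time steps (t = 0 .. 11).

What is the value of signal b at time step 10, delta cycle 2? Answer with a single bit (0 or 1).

[bits: f,clk,g,c,h,b,e,d]
t=0: Δ0=00000001 Δ1=01000001 Δ2=01000101 Δ3=01001101 | 3Δ
t=1: Δ0=01001101 Δ1=00001101 | 1Δ
t=2: Δ0=00001101 Δ1=01001101 Δ2=01001001 Δ3=01000001 | 3Δ
t=3: Δ0=01000001 Δ1=00000001 | 1Δ
t=4: Δ0=00000001 Δ1=01000001 Δ2=01000101 Δ3=01001101 | 3Δ
t=5: Δ0=01001101 Δ1=00001101 | 1Δ
t=6: Δ0=00001101 Δ1=01001101 Δ2=01001001 Δ3=01000001 | 3Δ
t=7: Δ0=01000001 Δ1=00000001 | 1Δ
t=8: Δ0=00000001 Δ1=01000001 Δ2=01000101 Δ3=01001101 | 3Δ
t=9: Δ0=01001101 Δ1=00001101 | 1Δ
t=10: Δ0=00001101 Δ1=01001101 Δ2=01001001 Δ3=01000001 | 3Δ
t=11: Δ0=01000001 Δ1=00000001 | 1Δ

0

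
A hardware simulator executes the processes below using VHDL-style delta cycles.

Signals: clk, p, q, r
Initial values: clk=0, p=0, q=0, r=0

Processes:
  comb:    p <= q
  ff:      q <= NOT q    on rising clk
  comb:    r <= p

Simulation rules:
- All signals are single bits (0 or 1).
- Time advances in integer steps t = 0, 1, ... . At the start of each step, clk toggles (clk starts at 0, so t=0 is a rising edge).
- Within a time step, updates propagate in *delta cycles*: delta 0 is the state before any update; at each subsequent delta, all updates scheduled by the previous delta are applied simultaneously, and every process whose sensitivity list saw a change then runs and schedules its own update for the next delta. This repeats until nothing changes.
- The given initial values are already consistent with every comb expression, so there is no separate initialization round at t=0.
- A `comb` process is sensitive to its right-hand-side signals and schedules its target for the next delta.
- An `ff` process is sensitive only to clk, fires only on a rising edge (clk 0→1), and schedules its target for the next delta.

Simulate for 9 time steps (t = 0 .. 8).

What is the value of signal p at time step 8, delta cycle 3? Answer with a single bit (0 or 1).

[bits: q,clk,p,r]
t=0: Δ0=0000 Δ1=0100 Δ2=1100 Δ3=1110 Δ4=1111 | 4Δ
t=1: Δ0=1111 Δ1=1011 | 1Δ
t=2: Δ0=1011 Δ1=1111 Δ2=0111 Δ3=0101 Δ4=0100 | 4Δ
t=3: Δ0=0100 Δ1=0000 | 1Δ
t=4: Δ0=0000 Δ1=0100 Δ2=1100 Δ3=1110 Δ4=1111 | 4Δ
t=5: Δ0=1111 Δ1=1011 | 1Δ
t=6: Δ0=1011 Δ1=1111 Δ2=0111 Δ3=0101 Δ4=0100 | 4Δ
t=7: Δ0=0100 Δ1=0000 | 1Δ
t=8: Δ0=0000 Δ1=0100 Δ2=1100 Δ3=1110 Δ4=1111 | 4Δ

1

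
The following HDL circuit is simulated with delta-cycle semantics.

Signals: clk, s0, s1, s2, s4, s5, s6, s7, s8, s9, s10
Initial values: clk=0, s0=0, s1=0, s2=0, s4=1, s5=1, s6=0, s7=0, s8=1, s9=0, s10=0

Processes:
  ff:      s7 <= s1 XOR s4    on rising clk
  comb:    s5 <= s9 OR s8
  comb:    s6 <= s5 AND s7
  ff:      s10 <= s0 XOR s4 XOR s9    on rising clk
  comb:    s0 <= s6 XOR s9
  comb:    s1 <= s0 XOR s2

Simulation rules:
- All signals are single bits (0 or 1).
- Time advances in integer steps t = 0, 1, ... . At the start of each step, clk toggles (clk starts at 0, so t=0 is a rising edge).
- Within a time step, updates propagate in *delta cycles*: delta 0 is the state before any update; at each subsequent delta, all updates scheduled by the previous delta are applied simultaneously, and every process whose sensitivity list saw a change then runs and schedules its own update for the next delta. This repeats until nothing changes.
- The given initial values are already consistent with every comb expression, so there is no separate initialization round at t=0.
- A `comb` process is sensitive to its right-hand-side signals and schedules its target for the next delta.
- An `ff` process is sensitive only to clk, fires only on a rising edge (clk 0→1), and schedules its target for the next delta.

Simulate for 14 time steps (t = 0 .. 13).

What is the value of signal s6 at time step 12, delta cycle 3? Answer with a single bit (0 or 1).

[bits: s0,s9,s1,s8,s5,clk,s2,s6,s4,s10,s7]
t=0: Δ0=00011000100 Δ1=00011100100 Δ2=00011100111 Δ3=00011101111 Δ4=10011101111 Δ5=10111101111 | 5Δ
t=1: Δ0=10111101111 Δ1=10111001111 | 1Δ
t=2: Δ0=10111001111 Δ1=10111101111 Δ2=10111101100 Δ3=10111100100 Δ4=00111100100 Δ5=00011100100 | 5Δ
t=3: Δ0=00011100100 Δ1=00011000100 | 1Δ
t=4: Δ0=00011000100 Δ1=00011100100 Δ2=00011100111 Δ3=00011101111 Δ4=10011101111 Δ5=10111101111 | 5Δ
t=5: Δ0=10111101111 Δ1=10111001111 | 1Δ
t=6: Δ0=10111001111 Δ1=10111101111 Δ2=10111101100 Δ3=10111100100 Δ4=00111100100 Δ5=00011100100 | 5Δ
t=7: Δ0=00011100100 Δ1=00011000100 | 1Δ
t=8: Δ0=00011000100 Δ1=00011100100 Δ2=00011100111 Δ3=00011101111 Δ4=10011101111 Δ5=10111101111 | 5Δ
t=9: Δ0=10111101111 Δ1=10111001111 | 1Δ
t=10: Δ0=10111001111 Δ1=10111101111 Δ2=10111101100 Δ3=10111100100 Δ4=00111100100 Δ5=00011100100 | 5Δ
t=11: Δ0=00011100100 Δ1=00011000100 | 1Δ
t=12: Δ0=00011000100 Δ1=00011100100 Δ2=00011100111 Δ3=00011101111 Δ4=10011101111 Δ5=10111101111 | 5Δ
t=13: Δ0=10111101111 Δ1=10111001111 | 1Δ

1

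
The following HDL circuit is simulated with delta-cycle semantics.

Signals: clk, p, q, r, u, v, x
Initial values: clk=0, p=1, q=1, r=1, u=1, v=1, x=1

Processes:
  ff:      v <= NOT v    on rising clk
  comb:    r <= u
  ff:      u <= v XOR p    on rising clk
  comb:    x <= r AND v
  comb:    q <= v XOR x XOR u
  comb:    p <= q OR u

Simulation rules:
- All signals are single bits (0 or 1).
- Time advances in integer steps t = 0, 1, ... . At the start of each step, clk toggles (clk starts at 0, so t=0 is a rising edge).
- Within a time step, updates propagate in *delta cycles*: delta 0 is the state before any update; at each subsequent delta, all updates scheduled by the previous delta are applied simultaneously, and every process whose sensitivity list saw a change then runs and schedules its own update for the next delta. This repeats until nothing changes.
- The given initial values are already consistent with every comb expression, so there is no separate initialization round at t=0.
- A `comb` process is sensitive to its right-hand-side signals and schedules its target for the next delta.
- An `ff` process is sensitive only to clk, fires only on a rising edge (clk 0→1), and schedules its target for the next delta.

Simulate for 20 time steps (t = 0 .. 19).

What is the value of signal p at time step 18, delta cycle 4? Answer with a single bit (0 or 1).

1

t0.Δ0 x=1 v=1 r=1 u=1 clk=0 p=1 q=1
t0.Δ1 x=1 v=1 r=1 u=1 clk=1 p=1 q=1
t0.Δ2 x=1 v=0 r=1 u=0 clk=1 p=1 q=1
t0.Δ3 x=0 v=0 r=0 u=0 clk=1 p=1 q=1
t0.Δ4 x=0 v=0 r=0 u=0 clk=1 p=1 q=0
t0.Δ5 x=0 v=0 r=0 u=0 clk=1 p=0 q=0
t1.Δ0 x=0 v=0 r=0 u=0 clk=1 p=0 q=0
t1.Δ1 x=0 v=0 r=0 u=0 clk=0 p=0 q=0
t2.Δ0 x=0 v=0 r=0 u=0 clk=0 p=0 q=0
t2.Δ1 x=0 v=0 r=0 u=0 clk=1 p=0 q=0
t2.Δ2 x=0 v=1 r=0 u=0 clk=1 p=0 q=0
t2.Δ3 x=0 v=1 r=0 u=0 clk=1 p=0 q=1
t2.Δ4 x=0 v=1 r=0 u=0 clk=1 p=1 q=1
t3.Δ0 x=0 v=1 r=0 u=0 clk=1 p=1 q=1
t3.Δ1 x=0 v=1 r=0 u=0 clk=0 p=1 q=1
t4.Δ0 x=0 v=1 r=0 u=0 clk=0 p=1 q=1
t4.Δ1 x=0 v=1 r=0 u=0 clk=1 p=1 q=1
t4.Δ2 x=0 v=0 r=0 u=0 clk=1 p=1 q=1
t4.Δ3 x=0 v=0 r=0 u=0 clk=1 p=1 q=0
t4.Δ4 x=0 v=0 r=0 u=0 clk=1 p=0 q=0
t5.Δ0 x=0 v=0 r=0 u=0 clk=1 p=0 q=0
t5.Δ1 x=0 v=0 r=0 u=0 clk=0 p=0 q=0
t6.Δ0 x=0 v=0 r=0 u=0 clk=0 p=0 q=0
t6.Δ1 x=0 v=0 r=0 u=0 clk=1 p=0 q=0
t6.Δ2 x=0 v=1 r=0 u=0 clk=1 p=0 q=0
t6.Δ3 x=0 v=1 r=0 u=0 clk=1 p=0 q=1
t6.Δ4 x=0 v=1 r=0 u=0 clk=1 p=1 q=1
t7.Δ0 x=0 v=1 r=0 u=0 clk=1 p=1 q=1
t7.Δ1 x=0 v=1 r=0 u=0 clk=0 p=1 q=1
t8.Δ0 x=0 v=1 r=0 u=0 clk=0 p=1 q=1
t8.Δ1 x=0 v=1 r=0 u=0 clk=1 p=1 q=1
t8.Δ2 x=0 v=0 r=0 u=0 clk=1 p=1 q=1
t8.Δ3 x=0 v=0 r=0 u=0 clk=1 p=1 q=0
t8.Δ4 x=0 v=0 r=0 u=0 clk=1 p=0 q=0
t9.Δ0 x=0 v=0 r=0 u=0 clk=1 p=0 q=0
t9.Δ1 x=0 v=0 r=0 u=0 clk=0 p=0 q=0
t10.Δ0 x=0 v=0 r=0 u=0 clk=0 p=0 q=0
t10.Δ1 x=0 v=0 r=0 u=0 clk=1 p=0 q=0
t10.Δ2 x=0 v=1 r=0 u=0 clk=1 p=0 q=0
t10.Δ3 x=0 v=1 r=0 u=0 clk=1 p=0 q=1
t10.Δ4 x=0 v=1 r=0 u=0 clk=1 p=1 q=1
t11.Δ0 x=0 v=1 r=0 u=0 clk=1 p=1 q=1
t11.Δ1 x=0 v=1 r=0 u=0 clk=0 p=1 q=1
t12.Δ0 x=0 v=1 r=0 u=0 clk=0 p=1 q=1
t12.Δ1 x=0 v=1 r=0 u=0 clk=1 p=1 q=1
t12.Δ2 x=0 v=0 r=0 u=0 clk=1 p=1 q=1
t12.Δ3 x=0 v=0 r=0 u=0 clk=1 p=1 q=0
t12.Δ4 x=0 v=0 r=0 u=0 clk=1 p=0 q=0
t13.Δ0 x=0 v=0 r=0 u=0 clk=1 p=0 q=0
t13.Δ1 x=0 v=0 r=0 u=0 clk=0 p=0 q=0
t14.Δ0 x=0 v=0 r=0 u=0 clk=0 p=0 q=0
t14.Δ1 x=0 v=0 r=0 u=0 clk=1 p=0 q=0
t14.Δ2 x=0 v=1 r=0 u=0 clk=1 p=0 q=0
t14.Δ3 x=0 v=1 r=0 u=0 clk=1 p=0 q=1
t14.Δ4 x=0 v=1 r=0 u=0 clk=1 p=1 q=1
t15.Δ0 x=0 v=1 r=0 u=0 clk=1 p=1 q=1
t15.Δ1 x=0 v=1 r=0 u=0 clk=0 p=1 q=1
t16.Δ0 x=0 v=1 r=0 u=0 clk=0 p=1 q=1
t16.Δ1 x=0 v=1 r=0 u=0 clk=1 p=1 q=1
t16.Δ2 x=0 v=0 r=0 u=0 clk=1 p=1 q=1
t16.Δ3 x=0 v=0 r=0 u=0 clk=1 p=1 q=0
t16.Δ4 x=0 v=0 r=0 u=0 clk=1 p=0 q=0
t17.Δ0 x=0 v=0 r=0 u=0 clk=1 p=0 q=0
t17.Δ1 x=0 v=0 r=0 u=0 clk=0 p=0 q=0
t18.Δ0 x=0 v=0 r=0 u=0 clk=0 p=0 q=0
t18.Δ1 x=0 v=0 r=0 u=0 clk=1 p=0 q=0
t18.Δ2 x=0 v=1 r=0 u=0 clk=1 p=0 q=0
t18.Δ3 x=0 v=1 r=0 u=0 clk=1 p=0 q=1
t18.Δ4 x=0 v=1 r=0 u=0 clk=1 p=1 q=1
t19.Δ0 x=0 v=1 r=0 u=0 clk=1 p=1 q=1
t19.Δ1 x=0 v=1 r=0 u=0 clk=0 p=1 q=1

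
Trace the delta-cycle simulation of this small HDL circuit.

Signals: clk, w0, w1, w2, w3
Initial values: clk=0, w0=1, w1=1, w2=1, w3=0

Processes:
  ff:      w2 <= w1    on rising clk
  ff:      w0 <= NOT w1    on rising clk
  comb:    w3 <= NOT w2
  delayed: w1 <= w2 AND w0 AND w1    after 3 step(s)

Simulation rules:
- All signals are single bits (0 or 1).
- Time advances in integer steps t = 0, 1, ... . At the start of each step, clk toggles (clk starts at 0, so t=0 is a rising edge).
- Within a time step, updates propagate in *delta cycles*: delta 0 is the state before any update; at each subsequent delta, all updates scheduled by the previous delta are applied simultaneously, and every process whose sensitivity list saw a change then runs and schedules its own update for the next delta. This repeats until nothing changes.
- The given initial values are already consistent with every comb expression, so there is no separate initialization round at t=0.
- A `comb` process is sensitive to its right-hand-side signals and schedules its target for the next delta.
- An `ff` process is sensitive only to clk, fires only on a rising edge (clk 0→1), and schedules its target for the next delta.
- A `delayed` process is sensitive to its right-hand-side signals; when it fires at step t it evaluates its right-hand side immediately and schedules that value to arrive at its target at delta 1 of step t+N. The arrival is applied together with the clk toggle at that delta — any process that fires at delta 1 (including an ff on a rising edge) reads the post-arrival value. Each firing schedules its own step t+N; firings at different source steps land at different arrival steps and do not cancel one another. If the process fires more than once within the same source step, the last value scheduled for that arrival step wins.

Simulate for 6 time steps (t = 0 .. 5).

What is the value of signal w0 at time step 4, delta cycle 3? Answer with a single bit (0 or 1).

1

[bits: w2,w0,w3,clk,w1]
t=0: Δ0=11001 Δ1=11011 Δ2=10011 | 2Δ
t=1: Δ0=10011 Δ1=10001 | 1Δ
t=2: Δ0=10001 Δ1=10011 | 1Δ
t=3: Δ0=10011 Δ1=10000 | 1Δ
t=4: Δ0=10000 Δ1=10010 Δ2=01010 Δ3=01110 | 3Δ
t=5: Δ0=01110 Δ1=01100 | 1Δ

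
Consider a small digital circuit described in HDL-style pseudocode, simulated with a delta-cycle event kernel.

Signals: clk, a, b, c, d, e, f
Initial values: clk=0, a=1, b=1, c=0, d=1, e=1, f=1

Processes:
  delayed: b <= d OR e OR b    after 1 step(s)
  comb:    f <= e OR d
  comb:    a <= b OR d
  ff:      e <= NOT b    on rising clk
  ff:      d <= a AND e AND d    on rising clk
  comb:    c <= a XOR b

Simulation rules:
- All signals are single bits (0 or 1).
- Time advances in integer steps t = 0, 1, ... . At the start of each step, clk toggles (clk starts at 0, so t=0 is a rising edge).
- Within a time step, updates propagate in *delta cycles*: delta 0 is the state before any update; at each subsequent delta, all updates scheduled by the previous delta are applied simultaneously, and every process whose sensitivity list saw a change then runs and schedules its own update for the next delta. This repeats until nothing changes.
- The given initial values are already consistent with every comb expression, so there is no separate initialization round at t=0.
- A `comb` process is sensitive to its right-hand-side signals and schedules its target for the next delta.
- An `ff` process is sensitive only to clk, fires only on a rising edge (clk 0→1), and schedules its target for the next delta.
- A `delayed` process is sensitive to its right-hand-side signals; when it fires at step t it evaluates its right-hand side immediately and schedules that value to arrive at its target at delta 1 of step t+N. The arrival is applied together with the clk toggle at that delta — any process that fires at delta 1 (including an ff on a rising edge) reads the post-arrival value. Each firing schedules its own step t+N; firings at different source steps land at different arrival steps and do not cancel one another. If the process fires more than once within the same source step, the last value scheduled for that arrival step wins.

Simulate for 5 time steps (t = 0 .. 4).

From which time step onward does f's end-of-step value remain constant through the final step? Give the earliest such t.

t=0 Δ0: clk=0 e=1 d=1 c=0 b=1 a=1 f=1
  Δ1: clk:0→1
  Δ2: e:1→0
  (2Δ to stable)
t=1 Δ0: clk=1 e=0 d=1 c=0 b=1 a=1 f=1
  Δ1: clk:1→0
  (1Δ to stable)
t=2 Δ0: clk=0 e=0 d=1 c=0 b=1 a=1 f=1
  Δ1: clk:0→1
  Δ2: d:1→0
  Δ3: f:1→0
  (3Δ to stable)
t=3 Δ0: clk=1 e=0 d=0 c=0 b=1 a=1 f=0
  Δ1: clk:1→0
  (1Δ to stable)
t=4 Δ0: clk=0 e=0 d=0 c=0 b=1 a=1 f=0
  Δ1: clk:0→1
  (1Δ to stable)

2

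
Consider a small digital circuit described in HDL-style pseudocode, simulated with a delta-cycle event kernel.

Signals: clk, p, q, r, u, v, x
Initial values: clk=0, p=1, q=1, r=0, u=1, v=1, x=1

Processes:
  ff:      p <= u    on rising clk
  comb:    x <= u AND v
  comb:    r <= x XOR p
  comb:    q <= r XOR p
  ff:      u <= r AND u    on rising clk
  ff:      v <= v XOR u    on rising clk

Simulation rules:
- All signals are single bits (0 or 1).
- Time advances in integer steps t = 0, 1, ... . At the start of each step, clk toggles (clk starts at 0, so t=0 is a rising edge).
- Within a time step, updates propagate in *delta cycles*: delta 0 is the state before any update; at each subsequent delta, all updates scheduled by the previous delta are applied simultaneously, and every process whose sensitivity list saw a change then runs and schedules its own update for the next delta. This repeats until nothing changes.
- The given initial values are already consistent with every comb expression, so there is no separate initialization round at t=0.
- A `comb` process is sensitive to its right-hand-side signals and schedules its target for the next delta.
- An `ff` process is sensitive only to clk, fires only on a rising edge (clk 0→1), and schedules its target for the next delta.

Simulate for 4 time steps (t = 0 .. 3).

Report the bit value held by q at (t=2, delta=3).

1

t=0 Δ0: clk=0 r=0 x=1 p=1 u=1 q=1 v=1
  Δ1: clk:0→1
  Δ2: u:1→0, v:1→0
  Δ3: x:1→0
  Δ4: r:0→1
  Δ5: q:1→0
  (5Δ to stable)
t=1 Δ0: clk=1 r=1 x=0 p=1 u=0 q=0 v=0
  Δ1: clk:1→0
  (1Δ to stable)
t=2 Δ0: clk=0 r=1 x=0 p=1 u=0 q=0 v=0
  Δ1: clk:0→1
  Δ2: p:1→0
  Δ3: r:1→0, q:0→1
  Δ4: q:1→0
  (4Δ to stable)
t=3 Δ0: clk=1 r=0 x=0 p=0 u=0 q=0 v=0
  Δ1: clk:1→0
  (1Δ to stable)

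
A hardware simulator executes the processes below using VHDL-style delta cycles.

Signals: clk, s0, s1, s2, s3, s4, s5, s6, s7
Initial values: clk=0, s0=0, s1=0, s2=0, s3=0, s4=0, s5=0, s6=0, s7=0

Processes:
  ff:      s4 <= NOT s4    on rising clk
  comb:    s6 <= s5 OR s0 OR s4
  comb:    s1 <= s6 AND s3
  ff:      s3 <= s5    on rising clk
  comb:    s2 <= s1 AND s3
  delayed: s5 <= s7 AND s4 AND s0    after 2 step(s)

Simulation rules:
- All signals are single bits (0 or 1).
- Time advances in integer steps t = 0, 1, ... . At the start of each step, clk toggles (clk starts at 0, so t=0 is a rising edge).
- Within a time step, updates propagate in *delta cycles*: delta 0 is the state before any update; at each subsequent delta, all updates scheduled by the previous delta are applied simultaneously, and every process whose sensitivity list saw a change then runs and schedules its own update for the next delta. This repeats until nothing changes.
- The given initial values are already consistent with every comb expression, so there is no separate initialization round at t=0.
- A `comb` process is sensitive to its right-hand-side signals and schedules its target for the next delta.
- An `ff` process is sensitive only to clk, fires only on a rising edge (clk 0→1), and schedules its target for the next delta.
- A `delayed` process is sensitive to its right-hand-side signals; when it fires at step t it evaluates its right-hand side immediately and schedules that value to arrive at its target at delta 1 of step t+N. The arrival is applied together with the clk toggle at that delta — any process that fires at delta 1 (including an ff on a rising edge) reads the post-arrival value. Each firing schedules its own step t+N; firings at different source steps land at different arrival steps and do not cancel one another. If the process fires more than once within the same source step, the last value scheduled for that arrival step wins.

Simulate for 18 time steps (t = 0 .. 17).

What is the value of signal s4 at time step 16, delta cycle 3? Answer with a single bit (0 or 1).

1

t=0 Δ0: s1=0 clk=0 s0=0 s7=0 s2=0 s6=0 s3=0 s4=0 s5=0
  Δ1: clk:0→1
  Δ2: s4:0→1
  Δ3: s6:0→1
  (3Δ to stable)
t=1 Δ0: s1=0 clk=1 s0=0 s7=0 s2=0 s6=1 s3=0 s4=1 s5=0
  Δ1: clk:1→0
  (1Δ to stable)
t=2 Δ0: s1=0 clk=0 s0=0 s7=0 s2=0 s6=1 s3=0 s4=1 s5=0
  Δ1: clk:0→1
  Δ2: s4:1→0
  Δ3: s6:1→0
  (3Δ to stable)
t=3 Δ0: s1=0 clk=1 s0=0 s7=0 s2=0 s6=0 s3=0 s4=0 s5=0
  Δ1: clk:1→0
  (1Δ to stable)
t=4 Δ0: s1=0 clk=0 s0=0 s7=0 s2=0 s6=0 s3=0 s4=0 s5=0
  Δ1: clk:0→1
  Δ2: s4:0→1
  Δ3: s6:0→1
  (3Δ to stable)
t=5 Δ0: s1=0 clk=1 s0=0 s7=0 s2=0 s6=1 s3=0 s4=1 s5=0
  Δ1: clk:1→0
  (1Δ to stable)
t=6 Δ0: s1=0 clk=0 s0=0 s7=0 s2=0 s6=1 s3=0 s4=1 s5=0
  Δ1: clk:0→1
  Δ2: s4:1→0
  Δ3: s6:1→0
  (3Δ to stable)
t=7 Δ0: s1=0 clk=1 s0=0 s7=0 s2=0 s6=0 s3=0 s4=0 s5=0
  Δ1: clk:1→0
  (1Δ to stable)
t=8 Δ0: s1=0 clk=0 s0=0 s7=0 s2=0 s6=0 s3=0 s4=0 s5=0
  Δ1: clk:0→1
  Δ2: s4:0→1
  Δ3: s6:0→1
  (3Δ to stable)
t=9 Δ0: s1=0 clk=1 s0=0 s7=0 s2=0 s6=1 s3=0 s4=1 s5=0
  Δ1: clk:1→0
  (1Δ to stable)
t=10 Δ0: s1=0 clk=0 s0=0 s7=0 s2=0 s6=1 s3=0 s4=1 s5=0
  Δ1: clk:0→1
  Δ2: s4:1→0
  Δ3: s6:1→0
  (3Δ to stable)
t=11 Δ0: s1=0 clk=1 s0=0 s7=0 s2=0 s6=0 s3=0 s4=0 s5=0
  Δ1: clk:1→0
  (1Δ to stable)
t=12 Δ0: s1=0 clk=0 s0=0 s7=0 s2=0 s6=0 s3=0 s4=0 s5=0
  Δ1: clk:0→1
  Δ2: s4:0→1
  Δ3: s6:0→1
  (3Δ to stable)
t=13 Δ0: s1=0 clk=1 s0=0 s7=0 s2=0 s6=1 s3=0 s4=1 s5=0
  Δ1: clk:1→0
  (1Δ to stable)
t=14 Δ0: s1=0 clk=0 s0=0 s7=0 s2=0 s6=1 s3=0 s4=1 s5=0
  Δ1: clk:0→1
  Δ2: s4:1→0
  Δ3: s6:1→0
  (3Δ to stable)
t=15 Δ0: s1=0 clk=1 s0=0 s7=0 s2=0 s6=0 s3=0 s4=0 s5=0
  Δ1: clk:1→0
  (1Δ to stable)
t=16 Δ0: s1=0 clk=0 s0=0 s7=0 s2=0 s6=0 s3=0 s4=0 s5=0
  Δ1: clk:0→1
  Δ2: s4:0→1
  Δ3: s6:0→1
  (3Δ to stable)
t=17 Δ0: s1=0 clk=1 s0=0 s7=0 s2=0 s6=1 s3=0 s4=1 s5=0
  Δ1: clk:1→0
  (1Δ to stable)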